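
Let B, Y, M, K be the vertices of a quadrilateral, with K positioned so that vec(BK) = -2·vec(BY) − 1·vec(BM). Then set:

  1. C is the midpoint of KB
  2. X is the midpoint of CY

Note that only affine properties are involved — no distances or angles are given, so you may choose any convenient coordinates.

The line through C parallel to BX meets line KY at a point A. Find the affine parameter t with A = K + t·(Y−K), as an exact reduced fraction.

t = 1/3

Choose coordinates B = (0, 0), Y = (1, 0), M = (0, 1), K = (-2, -1).
1. C is the midpoint of KB ⇒ C = (-1, -1/2)
2. X is the midpoint of CY ⇒ X = (0, -1/4)
through C parallel to BX: direction (0, -1/4); meets KY at A = (-1, -2/3)
A = K + t·(Y−K) with t = 1/3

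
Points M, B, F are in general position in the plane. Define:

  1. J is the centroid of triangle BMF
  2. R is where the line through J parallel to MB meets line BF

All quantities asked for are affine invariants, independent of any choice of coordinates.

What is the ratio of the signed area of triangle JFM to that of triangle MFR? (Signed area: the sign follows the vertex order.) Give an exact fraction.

[JFM]:[MFR] = -1/2

Set M = (0, 0), B = (1, 0), F = (0, 1); any affine frame gives the same invariant.
1. J is the centroid of triangle BMF ⇒ J = (1/3, 1/3)
2. R is where the line through J parallel to MB meets line BF ⇒ R = (2/3, 1/3)
2·[JFM] = 1/3, 2·[MFR] = -2/3
[JFM]:[MFR] = 1/3:-2/3 = -1/2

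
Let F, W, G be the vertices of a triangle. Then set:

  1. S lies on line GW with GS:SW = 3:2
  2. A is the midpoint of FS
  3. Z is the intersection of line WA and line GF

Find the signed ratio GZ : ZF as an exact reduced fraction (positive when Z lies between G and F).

GZ:ZF = 5/2

Set F = (0, 0), W = (1, 0), G = (0, 1); any affine frame gives the same invariant.
1. S lies on line GW with GS:SW = 3:2 ⇒ S = (3/5, 2/5)
2. A is the midpoint of FS ⇒ A = (3/10, 1/5)
3. Z is the intersection of line WA and line GF ⇒ Z = (0, 2/7)
Z = G + t·(F−G) with t = 5/7, so GZ:ZF = t:(1−t) = 5/7:2/7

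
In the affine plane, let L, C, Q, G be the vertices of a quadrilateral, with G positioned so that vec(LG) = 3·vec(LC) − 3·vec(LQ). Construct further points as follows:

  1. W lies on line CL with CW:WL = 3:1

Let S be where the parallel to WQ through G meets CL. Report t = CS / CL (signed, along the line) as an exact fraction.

t = -5/4

Choose coordinates L = (0, 0), C = (1, 0), Q = (0, 1), G = (3, -3).
1. W lies on line CL with CW:WL = 3:1 ⇒ W = (1/4, 0)
through G parallel to WQ: direction (-1/4, 1); meets CL at S = (9/4, 0)
S = C + t·(L−C) with t = -5/4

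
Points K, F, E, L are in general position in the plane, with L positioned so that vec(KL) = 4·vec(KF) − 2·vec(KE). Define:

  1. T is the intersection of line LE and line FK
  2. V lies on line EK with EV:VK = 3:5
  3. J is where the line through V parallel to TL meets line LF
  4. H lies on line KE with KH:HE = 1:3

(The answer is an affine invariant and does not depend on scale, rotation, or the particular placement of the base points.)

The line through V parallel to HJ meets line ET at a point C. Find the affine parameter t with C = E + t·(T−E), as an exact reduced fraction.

t = -3/8

Choose coordinates K = (0, 0), F = (1, 0), E = (0, 1), L = (4, -2).
1. T is the intersection of line LE and line FK ⇒ T = (4/3, 0)
2. V lies on line EK with EV:VK = 3:5 ⇒ V = (0, 5/8)
3. J is where the line through V parallel to TL meets line LF ⇒ J = (-1/2, 1)
4. H lies on line KE with KH:HE = 1:3 ⇒ H = (0, 1/4)
through V parallel to HJ: direction (-1/2, 3/4); meets ET at C = (-1/2, 11/8)
C = E + t·(T−E) with t = -3/8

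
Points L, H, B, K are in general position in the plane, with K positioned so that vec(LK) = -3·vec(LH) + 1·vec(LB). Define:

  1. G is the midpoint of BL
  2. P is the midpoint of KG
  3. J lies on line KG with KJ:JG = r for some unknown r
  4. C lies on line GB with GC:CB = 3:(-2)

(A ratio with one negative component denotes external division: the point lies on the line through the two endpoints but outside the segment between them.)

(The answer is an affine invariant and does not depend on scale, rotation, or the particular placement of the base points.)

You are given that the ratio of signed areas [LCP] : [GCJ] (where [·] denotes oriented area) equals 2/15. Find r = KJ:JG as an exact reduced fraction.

r = -4/5

Set L = (0, 0), H = (1, 0), B = (0, 1), K = (-3, 1); any affine frame gives the same invariant.
1. G is the midpoint of BL ⇒ G = (0, 1/2)
2. P is the midpoint of KG ⇒ P = (-3/2, 3/4)
3. With KJ:JG = r, write λ = r/(r+1) so J = K + λ·(G−K); J is affine-linear in λ
4. C lies on line GB with GC:CB = 3:(-2) ⇒ C = (0, 2)
Every point depending on J is an affine combination of J and λ-independent points, so each such coordinate is linear in λ; the λ² term in each signed area is a multiple of (G−K)×(G−K) = 0, so 2·[LCP] and 2·[GCJ] are each linear in λ. Evaluating at λ=0 and λ=1:
  2·[LCP] = 3,   2·[GCJ] = -9/2·λ + 9/2
So [LCP]:[GCJ] = (3) / (-9/2·λ + 9/2). Setting this equal to 2/15:
  3 = 2/15·(-9/2·λ + 9/2)  ⇒  λ = -4
Then r = λ/(1−λ) = (-4)/(5) = -4/5. Check: with r = -4/5, J = (-15, 3) and [LCP]:[GCJ] = 2/15 as required.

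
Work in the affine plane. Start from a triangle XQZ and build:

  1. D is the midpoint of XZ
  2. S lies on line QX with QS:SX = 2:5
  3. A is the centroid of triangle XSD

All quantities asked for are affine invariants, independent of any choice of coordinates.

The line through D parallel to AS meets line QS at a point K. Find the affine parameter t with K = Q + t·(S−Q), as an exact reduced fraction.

t = -3/2

Assign X = (0, 0), Q = (1, 0), Z = (0, 1) — the answer is frame-independent, so this choice is without loss of generality.
1. D is the midpoint of XZ ⇒ D = (0, 1/2)
2. S lies on line QX with QS:SX = 2:5 ⇒ S = (5/7, 0)
3. A is the centroid of triangle XSD ⇒ A = (5/21, 1/6)
through D parallel to AS: direction (10/21, -1/6); meets QS at K = (10/7, 0)
K = Q + t·(S−Q) with t = -3/2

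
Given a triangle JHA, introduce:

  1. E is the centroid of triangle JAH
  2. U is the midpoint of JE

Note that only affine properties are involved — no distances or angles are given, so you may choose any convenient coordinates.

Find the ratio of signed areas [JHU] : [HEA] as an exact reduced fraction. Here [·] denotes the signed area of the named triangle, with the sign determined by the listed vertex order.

Choose coordinates J = (0, 0), H = (1, 0), A = (0, 1).
1. E is the centroid of triangle JAH ⇒ E = (1/3, 1/3)
2. U is the midpoint of JE ⇒ U = (1/6, 1/6)
2·[JHU] = 1/6, 2·[HEA] = -1/3
[JHU]:[HEA] = 1/6:-1/3 = -1/2

[JHU]:[HEA] = -1/2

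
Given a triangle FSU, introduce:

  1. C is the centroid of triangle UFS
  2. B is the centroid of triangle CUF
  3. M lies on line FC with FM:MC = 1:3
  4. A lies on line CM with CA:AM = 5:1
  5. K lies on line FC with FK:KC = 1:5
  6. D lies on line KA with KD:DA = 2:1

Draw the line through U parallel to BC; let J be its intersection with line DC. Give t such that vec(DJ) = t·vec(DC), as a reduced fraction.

Choose coordinates F = (0, 0), S = (1, 0), U = (0, 1).
1. C is the centroid of triangle UFS ⇒ C = (1/3, 1/3)
2. B is the centroid of triangle CUF ⇒ B = (1/9, 4/9)
3. M lies on line FC with FM:MC = 1:3 ⇒ M = (1/12, 1/12)
4. A lies on line CM with CA:AM = 5:1 ⇒ A = (1/8, 1/8)
5. K lies on line FC with FK:KC = 1:5 ⇒ K = (1/18, 1/18)
6. D lies on line KA with KD:DA = 2:1 ⇒ D = (11/108, 11/108)
through U parallel to BC: direction (2/9, -1/9); meets DC at J = (2/3, 2/3)
J = D + t·(C−D) with t = 61/25

t = 61/25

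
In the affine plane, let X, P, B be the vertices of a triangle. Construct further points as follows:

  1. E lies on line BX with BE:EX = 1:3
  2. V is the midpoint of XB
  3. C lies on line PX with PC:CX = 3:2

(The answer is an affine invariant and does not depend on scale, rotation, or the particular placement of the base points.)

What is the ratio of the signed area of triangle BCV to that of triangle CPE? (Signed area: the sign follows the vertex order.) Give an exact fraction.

[BCV]:[CPE] = -4/9

Set X = (0, 0), P = (1, 0), B = (0, 1); any affine frame gives the same invariant.
1. E lies on line BX with BE:EX = 1:3 ⇒ E = (0, 3/4)
2. V is the midpoint of XB ⇒ V = (0, 1/2)
3. C lies on line PX with PC:CX = 3:2 ⇒ C = (2/5, 0)
2·[BCV] = -1/5, 2·[CPE] = 9/20
[BCV]:[CPE] = -1/5:9/20 = -4/9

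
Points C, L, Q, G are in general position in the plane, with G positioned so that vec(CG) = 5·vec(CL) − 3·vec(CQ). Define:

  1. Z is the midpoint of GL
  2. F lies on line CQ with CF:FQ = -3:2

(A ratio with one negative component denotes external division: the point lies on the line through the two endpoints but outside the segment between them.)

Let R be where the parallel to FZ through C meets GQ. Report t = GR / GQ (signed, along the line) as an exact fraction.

t = 9/7

Choose coordinates C = (0, 0), L = (1, 0), Q = (0, 1), G = (5, -3).
1. Z is the midpoint of GL ⇒ Z = (3, -3/2)
2. F lies on line CQ with CF:FQ = -3:2 ⇒ F = (0, 3)
through C parallel to FZ: direction (3, -9/2); meets GQ at R = (-10/7, 15/7)
R = G + t·(Q−G) with t = 9/7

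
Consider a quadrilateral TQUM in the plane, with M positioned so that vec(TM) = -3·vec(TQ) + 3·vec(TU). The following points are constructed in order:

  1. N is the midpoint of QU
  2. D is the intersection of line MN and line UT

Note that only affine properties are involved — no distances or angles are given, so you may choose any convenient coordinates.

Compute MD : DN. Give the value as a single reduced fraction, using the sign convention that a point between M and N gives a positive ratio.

Work in coordinates with T = (0, 0), Q = (1, 0), U = (0, 1), M = (-3, 3).
1. N is the midpoint of QU ⇒ N = (1/2, 1/2)
2. D is the intersection of line MN and line UT ⇒ D = (0, 6/7)
D = M + t·(N−M) with t = 6/7, so MD:DN = t:(1−t) = 6/7:1/7

MD:DN = 6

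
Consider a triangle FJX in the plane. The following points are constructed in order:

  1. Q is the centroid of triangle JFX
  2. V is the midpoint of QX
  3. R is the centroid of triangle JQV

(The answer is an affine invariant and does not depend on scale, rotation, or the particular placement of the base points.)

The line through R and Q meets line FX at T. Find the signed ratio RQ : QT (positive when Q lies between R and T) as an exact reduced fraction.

Work in coordinates with F = (0, 0), J = (1, 0), X = (0, 1).
1. Q is the centroid of triangle JFX ⇒ Q = (1/3, 1/3)
2. V is the midpoint of QX ⇒ V = (1/6, 2/3)
3. R is the centroid of triangle JQV ⇒ R = (1/2, 1/3)
line RQ meets FX at T = (0, 1/3)
Q = R + t·(T−R) with t = 1/3, so RQ:QT = 1/3:2/3

RQ:QT = 1/2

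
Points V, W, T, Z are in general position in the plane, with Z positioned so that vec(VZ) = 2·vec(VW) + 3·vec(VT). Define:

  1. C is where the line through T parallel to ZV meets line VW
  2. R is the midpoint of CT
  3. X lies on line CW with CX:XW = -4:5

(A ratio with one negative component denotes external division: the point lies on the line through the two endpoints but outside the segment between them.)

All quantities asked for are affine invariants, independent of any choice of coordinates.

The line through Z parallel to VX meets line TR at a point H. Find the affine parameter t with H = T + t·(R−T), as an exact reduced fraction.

t = -4

Set V = (0, 0), W = (1, 0), T = (0, 1), Z = (2, 3); any affine frame gives the same invariant.
1. C is where the line through T parallel to ZV meets line VW ⇒ C = (-2/3, 0)
2. R is the midpoint of CT ⇒ R = (-1/3, 1/2)
3. X lies on line CW with CX:XW = -4:5 ⇒ X = (-22/3, 0)
through Z parallel to VX: direction (-22/3, 0); meets TR at H = (4/3, 3)
H = T + t·(R−T) with t = -4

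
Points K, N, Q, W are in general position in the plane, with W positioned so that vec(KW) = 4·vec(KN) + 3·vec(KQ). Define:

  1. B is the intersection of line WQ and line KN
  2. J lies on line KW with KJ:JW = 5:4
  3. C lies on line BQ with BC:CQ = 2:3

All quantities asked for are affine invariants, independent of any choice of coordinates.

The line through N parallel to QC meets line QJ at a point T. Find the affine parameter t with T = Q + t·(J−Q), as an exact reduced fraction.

Set K = (0, 0), N = (1, 0), Q = (0, 1), W = (4, 3); any affine frame gives the same invariant.
1. B is the intersection of line WQ and line KN ⇒ B = (-2, 0)
2. J lies on line KW with KJ:JW = 5:4 ⇒ J = (20/9, 5/3)
3. C lies on line BQ with BC:CQ = 2:3 ⇒ C = (-6/5, 2/5)
through N parallel to QC: direction (-6/5, -3/5); meets QJ at T = (15/2, 13/4)
T = Q + t·(J−Q) with t = 27/8

t = 27/8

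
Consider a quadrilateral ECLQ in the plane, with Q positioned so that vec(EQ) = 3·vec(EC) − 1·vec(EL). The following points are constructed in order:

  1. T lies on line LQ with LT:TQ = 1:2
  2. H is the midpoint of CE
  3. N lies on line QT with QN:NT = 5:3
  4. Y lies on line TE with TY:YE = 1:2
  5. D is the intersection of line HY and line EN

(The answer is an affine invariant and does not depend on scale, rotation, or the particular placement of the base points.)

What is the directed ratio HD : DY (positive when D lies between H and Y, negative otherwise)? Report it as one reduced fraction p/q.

HD:DY = -1/6

Assign E = (0, 0), C = (1, 0), L = (0, 1), Q = (3, -1) — the answer is frame-independent, so this choice is without loss of generality.
1. T lies on line LQ with LT:TQ = 1:2 ⇒ T = (1, 1/3)
2. H is the midpoint of CE ⇒ H = (1/2, 0)
3. N lies on line QT with QN:NT = 5:3 ⇒ N = (7/4, -1/6)
4. Y lies on line TE with TY:YE = 1:2 ⇒ Y = (2/3, 2/9)
5. D is the intersection of line HY and line EN ⇒ D = (7/15, -2/45)
D = H + t·(Y−H) with t = -1/5, so HD:DY = t:(1−t) = -1/5:6/5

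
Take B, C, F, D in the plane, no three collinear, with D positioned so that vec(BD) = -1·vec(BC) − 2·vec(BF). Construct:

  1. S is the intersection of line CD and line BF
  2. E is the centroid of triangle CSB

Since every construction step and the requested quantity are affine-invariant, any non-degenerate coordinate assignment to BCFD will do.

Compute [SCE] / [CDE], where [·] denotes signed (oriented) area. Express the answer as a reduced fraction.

Assign B = (0, 0), C = (1, 0), F = (0, 1), D = (-1, -2) — the answer is frame-independent, so this choice is without loss of generality.
1. S is the intersection of line CD and line BF ⇒ S = (0, -1)
2. E is the centroid of triangle CSB ⇒ E = (1/3, -1/3)
2·[SCE] = 1/3, 2·[CDE] = -2/3
[SCE]:[CDE] = 1/3:-2/3 = -1/2

[SCE]:[CDE] = -1/2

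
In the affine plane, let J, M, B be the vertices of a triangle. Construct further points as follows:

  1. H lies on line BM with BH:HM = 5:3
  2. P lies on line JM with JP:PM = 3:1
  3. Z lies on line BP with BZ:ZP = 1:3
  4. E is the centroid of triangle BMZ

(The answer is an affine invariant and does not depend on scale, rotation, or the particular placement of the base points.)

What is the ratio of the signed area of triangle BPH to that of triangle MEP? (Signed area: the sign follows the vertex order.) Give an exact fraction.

[BPH]:[MEP] = 15/14

Assign J = (0, 0), M = (1, 0), B = (0, 1) — the answer is frame-independent, so this choice is without loss of generality.
1. H lies on line BM with BH:HM = 5:3 ⇒ H = (5/8, 3/8)
2. P lies on line JM with JP:PM = 3:1 ⇒ P = (3/4, 0)
3. Z lies on line BP with BZ:ZP = 1:3 ⇒ Z = (3/16, 3/4)
4. E is the centroid of triangle BMZ ⇒ E = (19/48, 7/12)
2·[BPH] = 5/32, 2·[MEP] = 7/48
[BPH]:[MEP] = 5/32:7/48 = 15/14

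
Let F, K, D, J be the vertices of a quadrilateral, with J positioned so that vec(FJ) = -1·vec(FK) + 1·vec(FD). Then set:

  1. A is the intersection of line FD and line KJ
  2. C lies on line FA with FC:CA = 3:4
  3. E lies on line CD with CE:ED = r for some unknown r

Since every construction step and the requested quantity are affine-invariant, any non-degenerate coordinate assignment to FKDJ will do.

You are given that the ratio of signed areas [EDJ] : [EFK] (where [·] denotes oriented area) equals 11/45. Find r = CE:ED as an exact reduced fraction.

r = 3

Set F = (0, 0), K = (1, 0), D = (0, 1), J = (-1, 1); any affine frame gives the same invariant.
1. A is the intersection of line FD and line KJ ⇒ A = (0, 1/2)
2. C lies on line FA with FC:CA = 3:4 ⇒ C = (0, 3/14)
3. With CE:ED = r, write λ = r/(r+1) so E = C + λ·(D−C); E is affine-linear in λ
Every point depending on E is an affine combination of E and λ-independent points, so each such coordinate is linear in λ; the λ² term in each signed area is a multiple of (D−C)×(D−C) = 0, so 2·[EDJ] and 2·[EFK] are each linear in λ. Evaluating at λ=0 and λ=1:
  2·[EDJ] = -11/14·λ + 11/14,   2·[EFK] = 11/14·λ + 3/14
So [EDJ]:[EFK] = (-11/14·λ + 11/14) / (11/14·λ + 3/14). Setting this equal to 11/45:
  -11/14·λ + 11/14 = 11/45·(11/14·λ + 3/14)  ⇒  λ = 3/4
Then r = λ/(1−λ) = (3/4)/(1/4) = 3. Check: with r = 3, E = (0, 45/56) and [EDJ]:[EFK] = 11/45 as required.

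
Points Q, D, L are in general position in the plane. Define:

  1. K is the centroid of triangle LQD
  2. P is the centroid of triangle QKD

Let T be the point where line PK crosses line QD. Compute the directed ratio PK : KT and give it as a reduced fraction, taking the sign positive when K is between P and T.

PK:KT = -2/3

Set Q = (0, 0), D = (1, 0), L = (0, 1); any affine frame gives the same invariant.
1. K is the centroid of triangle LQD ⇒ K = (1/3, 1/3)
2. P is the centroid of triangle QKD ⇒ P = (4/9, 1/9)
line PK meets QD at T = (1/2, 0)
K = P + t·(T−P) with t = -2, so PK:KT = -2:3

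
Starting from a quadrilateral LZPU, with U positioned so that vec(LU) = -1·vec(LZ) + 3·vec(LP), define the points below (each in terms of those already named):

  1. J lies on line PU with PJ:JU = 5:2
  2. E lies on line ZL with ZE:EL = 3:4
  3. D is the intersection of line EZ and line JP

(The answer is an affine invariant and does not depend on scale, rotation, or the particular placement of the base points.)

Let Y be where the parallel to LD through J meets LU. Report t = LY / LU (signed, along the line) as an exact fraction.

Work in coordinates with L = (0, 0), Z = (1, 0), P = (0, 1), U = (-1, 3).
1. J lies on line PU with PJ:JU = 5:2 ⇒ J = (-5/7, 17/7)
2. E lies on line ZL with ZE:EL = 3:4 ⇒ E = (4/7, 0)
3. D is the intersection of line EZ and line JP ⇒ D = (1/2, 0)
through J parallel to LD: direction (1/2, 0); meets LU at Y = (-17/21, 17/7)
Y = L + t·(U−L) with t = 17/21

t = 17/21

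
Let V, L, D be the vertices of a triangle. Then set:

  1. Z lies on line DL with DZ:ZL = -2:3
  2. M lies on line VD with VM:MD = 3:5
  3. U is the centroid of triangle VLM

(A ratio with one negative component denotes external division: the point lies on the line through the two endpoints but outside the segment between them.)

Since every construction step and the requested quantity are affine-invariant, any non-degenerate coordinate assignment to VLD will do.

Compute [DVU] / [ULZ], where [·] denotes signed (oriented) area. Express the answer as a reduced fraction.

[DVU]:[ULZ] = 8/39

Choose coordinates V = (0, 0), L = (1, 0), D = (0, 1).
1. Z lies on line DL with DZ:ZL = -2:3 ⇒ Z = (-2, 3)
2. M lies on line VD with VM:MD = 3:5 ⇒ M = (0, 3/8)
3. U is the centroid of triangle VLM ⇒ U = (1/3, 1/8)
2·[DVU] = 1/3, 2·[ULZ] = 13/8
[DVU]:[ULZ] = 1/3:13/8 = 8/39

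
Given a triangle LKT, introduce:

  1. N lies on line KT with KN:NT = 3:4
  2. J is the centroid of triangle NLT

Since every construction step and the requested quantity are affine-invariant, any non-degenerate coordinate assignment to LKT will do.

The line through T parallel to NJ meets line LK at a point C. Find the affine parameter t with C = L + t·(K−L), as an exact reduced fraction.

t = 8

Assign L = (0, 0), K = (1, 0), T = (0, 1) — the answer is frame-independent, so this choice is without loss of generality.
1. N lies on line KT with KN:NT = 3:4 ⇒ N = (4/7, 3/7)
2. J is the centroid of triangle NLT ⇒ J = (4/21, 10/21)
through T parallel to NJ: direction (-8/21, 1/21); meets LK at C = (8, 0)
C = L + t·(K−L) with t = 8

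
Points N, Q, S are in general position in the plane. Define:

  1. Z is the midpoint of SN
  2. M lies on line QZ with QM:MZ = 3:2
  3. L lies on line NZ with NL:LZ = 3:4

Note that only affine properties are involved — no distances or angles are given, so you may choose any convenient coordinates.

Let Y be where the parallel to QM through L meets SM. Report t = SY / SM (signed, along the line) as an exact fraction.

Choose coordinates N = (0, 0), Q = (1, 0), S = (0, 1).
1. Z is the midpoint of SN ⇒ Z = (0, 1/2)
2. M lies on line QZ with QM:MZ = 3:2 ⇒ M = (2/5, 3/10)
3. L lies on line NZ with NL:LZ = 3:4 ⇒ L = (0, 3/14)
through L parallel to QM: direction (-3/5, 3/10); meets SM at Y = (22/35, -1/10)
Y = S + t·(M−S) with t = 11/7

t = 11/7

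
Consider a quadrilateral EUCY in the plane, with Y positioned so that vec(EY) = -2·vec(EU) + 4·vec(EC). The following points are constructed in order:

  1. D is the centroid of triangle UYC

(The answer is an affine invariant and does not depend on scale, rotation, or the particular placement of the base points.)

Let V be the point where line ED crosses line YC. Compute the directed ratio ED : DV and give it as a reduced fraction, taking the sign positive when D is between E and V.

ED:DV = -7

Work in coordinates with E = (0, 0), U = (1, 0), C = (0, 1), Y = (-2, 4).
1. D is the centroid of triangle UYC ⇒ D = (-1/3, 5/3)
line ED meets YC at V = (-2/7, 10/7)
D = E + t·(V−E) with t = 7/6, so ED:DV = 7/6:-1/6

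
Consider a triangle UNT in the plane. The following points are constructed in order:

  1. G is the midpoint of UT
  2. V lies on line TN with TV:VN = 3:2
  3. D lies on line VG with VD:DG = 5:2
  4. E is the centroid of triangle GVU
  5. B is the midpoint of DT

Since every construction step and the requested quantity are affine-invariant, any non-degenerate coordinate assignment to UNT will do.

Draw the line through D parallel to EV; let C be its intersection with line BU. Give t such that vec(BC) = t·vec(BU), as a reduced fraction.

t = 2/5

Work in coordinates with U = (0, 0), N = (1, 0), T = (0, 1).
1. G is the midpoint of UT ⇒ G = (0, 1/2)
2. V lies on line TN with TV:VN = 3:2 ⇒ V = (3/5, 2/5)
3. D lies on line VG with VD:DG = 5:2 ⇒ D = (6/35, 33/70)
4. E is the centroid of triangle GVU ⇒ E = (1/5, 3/10)
5. B is the midpoint of DT ⇒ B = (3/35, 103/140)
through D parallel to EV: direction (2/5, 1/10); meets BU at C = (9/175, 309/700)
C = B + t·(U−B) with t = 2/5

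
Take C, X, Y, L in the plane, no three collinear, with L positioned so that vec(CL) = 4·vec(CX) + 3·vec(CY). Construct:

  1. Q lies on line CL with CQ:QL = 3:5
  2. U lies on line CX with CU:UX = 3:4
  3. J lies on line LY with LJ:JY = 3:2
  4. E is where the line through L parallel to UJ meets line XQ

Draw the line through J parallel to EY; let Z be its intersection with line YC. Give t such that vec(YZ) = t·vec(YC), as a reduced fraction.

t = 340/49

Set C = (0, 0), X = (1, 0), Y = (0, 1), L = (4, 3); any affine frame gives the same invariant.
1. Q lies on line CL with CQ:QL = 3:5 ⇒ Q = (3/2, 9/8)
2. U lies on line CX with CU:UX = 3:4 ⇒ U = (3/7, 0)
3. J lies on line LY with LJ:JY = 3:2 ⇒ J = (8/5, 9/5)
4. E is where the line through L parallel to UJ meets line XQ ⇒ E = (-49/39, -66/13)
through J parallel to EY: direction (49/39, 79/13); meets YC at Z = (0, -291/49)
Z = Y + t·(C−Y) with t = 340/49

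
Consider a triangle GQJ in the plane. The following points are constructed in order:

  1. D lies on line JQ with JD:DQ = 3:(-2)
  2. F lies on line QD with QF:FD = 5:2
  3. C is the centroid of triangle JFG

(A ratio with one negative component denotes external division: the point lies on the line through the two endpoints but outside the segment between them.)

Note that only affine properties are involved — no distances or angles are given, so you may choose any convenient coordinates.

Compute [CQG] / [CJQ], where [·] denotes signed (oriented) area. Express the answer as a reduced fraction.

Set G = (0, 0), Q = (1, 0), J = (0, 1); any affine frame gives the same invariant.
1. D lies on line JQ with JD:DQ = 3:(-2) ⇒ D = (3, -2)
2. F lies on line QD with QF:FD = 5:2 ⇒ F = (17/7, -10/7)
3. C is the centroid of triangle JFG ⇒ C = (17/21, -1/7)
2·[CQG] = 1/7, 2·[CJQ] = -1/3
[CQG]:[CJQ] = 1/7:-1/3 = -3/7

[CQG]:[CJQ] = -3/7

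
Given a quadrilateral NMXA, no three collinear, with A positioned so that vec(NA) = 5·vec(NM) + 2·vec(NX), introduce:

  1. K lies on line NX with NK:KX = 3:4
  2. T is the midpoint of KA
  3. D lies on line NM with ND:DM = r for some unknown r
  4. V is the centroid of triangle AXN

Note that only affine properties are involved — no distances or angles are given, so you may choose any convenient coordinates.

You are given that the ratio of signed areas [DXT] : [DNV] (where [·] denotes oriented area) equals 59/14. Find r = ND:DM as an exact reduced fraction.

r = 5/3

Work in coordinates with N = (0, 0), M = (1, 0), X = (0, 1), A = (5, 2).
1. K lies on line NX with NK:KX = 3:4 ⇒ K = (0, 3/7)
2. T is the midpoint of KA ⇒ T = (5/2, 17/14)
3. With ND:DM = r, write λ = r/(r+1) so D = N + λ·(M−N); D is affine-linear in λ
4. V is the centroid of triangle AXN ⇒ V = (5/3, 1)
Every point depending on D is an affine combination of D and λ-independent points, so each such coordinate is linear in λ; the λ² term in each signed area is a multiple of (M−N)×(M−N) = 0, so 2·[DXT] and 2·[DNV] are each linear in λ. Evaluating at λ=0 and λ=1:
  2·[DXT] = -3/14·λ − 5/2,   2·[DNV] = −λ
So [DXT]:[DNV] = (-3/14·λ − 5/2) / (−λ). Setting this equal to 59/14:
  -3/14·λ − 5/2 = 59/14·(−λ)  ⇒  λ = 5/8
Then r = λ/(1−λ) = (5/8)/(3/8) = 5/3. Check: with r = 5/3, D = (5/8, 0) and [DXT]:[DNV] = 59/14 as required.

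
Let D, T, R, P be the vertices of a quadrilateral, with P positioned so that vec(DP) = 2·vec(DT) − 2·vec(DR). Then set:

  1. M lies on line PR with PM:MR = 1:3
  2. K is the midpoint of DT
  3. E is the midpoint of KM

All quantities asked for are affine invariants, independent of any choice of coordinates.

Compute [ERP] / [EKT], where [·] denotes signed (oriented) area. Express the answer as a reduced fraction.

[ERP]:[EKT] = 4/5

Set D = (0, 0), T = (1, 0), R = (0, 1), P = (2, -2); any affine frame gives the same invariant.
1. M lies on line PR with PM:MR = 1:3 ⇒ M = (3/2, -5/4)
2. K is the midpoint of DT ⇒ K = (1/2, 0)
3. E is the midpoint of KM ⇒ E = (1, -5/8)
2·[ERP] = -1/4, 2·[EKT] = -5/16
[ERP]:[EKT] = -1/4:-5/16 = 4/5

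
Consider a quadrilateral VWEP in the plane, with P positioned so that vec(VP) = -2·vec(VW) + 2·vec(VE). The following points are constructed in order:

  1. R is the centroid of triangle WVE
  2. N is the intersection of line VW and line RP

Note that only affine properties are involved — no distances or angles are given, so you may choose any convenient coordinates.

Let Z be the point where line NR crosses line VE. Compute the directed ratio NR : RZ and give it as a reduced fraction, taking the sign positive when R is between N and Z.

Choose coordinates V = (0, 0), W = (1, 0), E = (0, 1), P = (-2, 2).
1. R is the centroid of triangle WVE ⇒ R = (1/3, 1/3)
2. N is the intersection of line VW and line RP ⇒ N = (4/5, 0)
line NR meets VE at Z = (0, 4/7)
R = N + t·(Z−N) with t = 7/12, so NR:RZ = 7/12:5/12

NR:RZ = 7/5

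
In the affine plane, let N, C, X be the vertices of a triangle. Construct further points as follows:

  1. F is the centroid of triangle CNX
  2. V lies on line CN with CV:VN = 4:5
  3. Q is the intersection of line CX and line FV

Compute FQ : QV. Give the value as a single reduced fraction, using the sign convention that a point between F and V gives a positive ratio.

FQ:QV = -3/4

Work in coordinates with N = (0, 0), C = (1, 0), X = (0, 1).
1. F is the centroid of triangle CNX ⇒ F = (1/3, 1/3)
2. V lies on line CN with CV:VN = 4:5 ⇒ V = (5/9, 0)
3. Q is the intersection of line CX and line FV ⇒ Q = (-1/3, 4/3)
Q = F + t·(V−F) with t = -3, so FQ:QV = t:(1−t) = -3:4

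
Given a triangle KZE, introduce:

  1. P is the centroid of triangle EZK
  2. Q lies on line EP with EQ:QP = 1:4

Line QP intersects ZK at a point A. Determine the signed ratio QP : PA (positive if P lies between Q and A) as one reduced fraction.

Set K = (0, 0), Z = (1, 0), E = (0, 1); any affine frame gives the same invariant.
1. P is the centroid of triangle EZK ⇒ P = (1/3, 1/3)
2. Q lies on line EP with EQ:QP = 1:4 ⇒ Q = (1/15, 13/15)
line QP meets ZK at A = (1/2, 0)
P = Q + t·(A−Q) with t = 8/13, so QP:PA = 8/13:5/13

QP:PA = 8/5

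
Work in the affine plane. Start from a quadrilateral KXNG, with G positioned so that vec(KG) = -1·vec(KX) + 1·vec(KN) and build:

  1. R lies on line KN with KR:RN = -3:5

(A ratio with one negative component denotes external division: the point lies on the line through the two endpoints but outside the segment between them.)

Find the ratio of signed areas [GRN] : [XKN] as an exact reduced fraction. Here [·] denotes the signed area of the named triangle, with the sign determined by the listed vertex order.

[GRN]:[XKN] = -5/2

Set K = (0, 0), X = (1, 0), N = (0, 1), G = (-1, 1); any affine frame gives the same invariant.
1. R lies on line KN with KR:RN = -3:5 ⇒ R = (0, -3/2)
2·[GRN] = 5/2, 2·[XKN] = -1
[GRN]:[XKN] = 5/2:-1 = -5/2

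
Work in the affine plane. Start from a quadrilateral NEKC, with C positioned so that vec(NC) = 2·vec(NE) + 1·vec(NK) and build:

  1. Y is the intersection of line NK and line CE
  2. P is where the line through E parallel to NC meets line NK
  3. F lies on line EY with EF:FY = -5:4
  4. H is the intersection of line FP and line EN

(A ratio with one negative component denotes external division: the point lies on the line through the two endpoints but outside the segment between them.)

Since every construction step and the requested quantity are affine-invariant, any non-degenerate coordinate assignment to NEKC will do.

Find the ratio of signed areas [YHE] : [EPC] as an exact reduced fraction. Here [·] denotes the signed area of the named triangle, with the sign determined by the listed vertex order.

[YHE]:[EPC] = 10/9

Set N = (0, 0), E = (1, 0), K = (0, 1), C = (2, 1); any affine frame gives the same invariant.
1. Y is the intersection of line NK and line CE ⇒ Y = (0, -1)
2. P is where the line through E parallel to NC meets line NK ⇒ P = (0, -1/2)
3. F lies on line EY with EF:FY = -5:4 ⇒ F = (-4, -5)
4. H is the intersection of line FP and line EN ⇒ H = (4/9, 0)
2·[YHE] = -5/9, 2·[EPC] = -1/2
[YHE]:[EPC] = -5/9:-1/2 = 10/9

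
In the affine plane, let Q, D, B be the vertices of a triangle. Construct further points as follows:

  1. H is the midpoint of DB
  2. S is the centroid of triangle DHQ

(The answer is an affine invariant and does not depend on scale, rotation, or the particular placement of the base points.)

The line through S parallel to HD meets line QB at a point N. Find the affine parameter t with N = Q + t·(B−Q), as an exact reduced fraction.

Set Q = (0, 0), D = (1, 0), B = (0, 1); any affine frame gives the same invariant.
1. H is the midpoint of DB ⇒ H = (1/2, 1/2)
2. S is the centroid of triangle DHQ ⇒ S = (1/2, 1/6)
through S parallel to HD: direction (1/2, -1/2); meets QB at N = (0, 2/3)
N = Q + t·(B−Q) with t = 2/3

t = 2/3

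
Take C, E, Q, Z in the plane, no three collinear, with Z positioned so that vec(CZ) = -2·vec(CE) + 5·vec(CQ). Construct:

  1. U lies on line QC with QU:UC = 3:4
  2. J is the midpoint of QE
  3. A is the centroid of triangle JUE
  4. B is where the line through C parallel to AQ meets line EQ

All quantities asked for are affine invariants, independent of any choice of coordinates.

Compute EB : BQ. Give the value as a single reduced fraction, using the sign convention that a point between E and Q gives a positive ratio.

EB:BQ = -9/7

Set C = (0, 0), E = (1, 0), Q = (0, 1), Z = (-2, 5); any affine frame gives the same invariant.
1. U lies on line QC with QU:UC = 3:4 ⇒ U = (0, 4/7)
2. J is the midpoint of QE ⇒ J = (1/2, 1/2)
3. A is the centroid of triangle JUE ⇒ A = (1/2, 5/14)
4. B is where the line through C parallel to AQ meets line EQ ⇒ B = (-7/2, 9/2)
B = E + t·(Q−E) with t = 9/2, so EB:BQ = t:(1−t) = 9/2:-7/2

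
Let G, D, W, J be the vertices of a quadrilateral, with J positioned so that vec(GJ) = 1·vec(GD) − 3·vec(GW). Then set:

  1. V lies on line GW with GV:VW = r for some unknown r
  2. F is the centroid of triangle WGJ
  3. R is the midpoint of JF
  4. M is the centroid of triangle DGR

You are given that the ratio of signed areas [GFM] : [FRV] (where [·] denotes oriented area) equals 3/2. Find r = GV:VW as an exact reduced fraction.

r = 5

Assign G = (0, 0), D = (1, 0), W = (0, 1), J = (1, -3) — the answer is frame-independent, so this choice is without loss of generality.
1. With GV:VW = r, write λ = r/(r+1) so V = G + λ·(W−G); V is affine-linear in λ
2. F is the centroid of triangle WGJ ⇒ F = (1/3, -2/3)
3. R is the midpoint of JF ⇒ R = (2/3, -11/6)
4. M is the centroid of triangle DGR ⇒ M = (5/9, -11/18)
Every point depending on V is an affine combination of V and λ-independent points, so each such coordinate is linear in λ; the λ² term in each signed area is a multiple of (W−G)×(W−G) = 0, so 2·[GFM] and 2·[FRV] are each linear in λ. Evaluating at λ=0 and λ=1:
  2·[GFM] = 1/6,   2·[FRV] = 1/3·λ − 1/6
So [GFM]:[FRV] = (1/6) / (1/3·λ − 1/6). Setting this equal to 3/2:
  1/6 = 3/2·(1/3·λ − 1/6)  ⇒  λ = 5/6
Then r = λ/(1−λ) = (5/6)/(1/6) = 5. Check: with r = 5, V = (0, 5/6) and [GFM]:[FRV] = 3/2 as required.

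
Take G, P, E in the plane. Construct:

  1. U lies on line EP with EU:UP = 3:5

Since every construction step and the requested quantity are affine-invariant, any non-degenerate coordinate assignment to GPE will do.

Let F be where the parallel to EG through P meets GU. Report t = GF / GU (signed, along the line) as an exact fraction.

Assign G = (0, 0), P = (1, 0), E = (0, 1) — the answer is frame-independent, so this choice is without loss of generality.
1. U lies on line EP with EU:UP = 3:5 ⇒ U = (3/8, 5/8)
through P parallel to EG: direction (0, -1); meets GU at F = (1, 5/3)
F = G + t·(U−G) with t = 8/3

t = 8/3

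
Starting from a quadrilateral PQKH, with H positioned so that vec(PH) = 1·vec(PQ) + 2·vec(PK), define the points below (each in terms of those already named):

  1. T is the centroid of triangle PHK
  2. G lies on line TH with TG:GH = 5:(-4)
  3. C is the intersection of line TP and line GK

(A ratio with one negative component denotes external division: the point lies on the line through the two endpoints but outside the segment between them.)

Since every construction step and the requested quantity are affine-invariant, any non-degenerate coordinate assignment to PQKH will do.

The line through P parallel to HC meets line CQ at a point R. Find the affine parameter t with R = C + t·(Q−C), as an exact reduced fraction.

t = 11/14

Work in coordinates with P = (0, 0), Q = (1, 0), K = (0, 1), H = (1, 2).
1. T is the centroid of triangle PHK ⇒ T = (1/3, 1)
2. G lies on line TH with TG:GH = 5:(-4) ⇒ G = (11/3, 6)
3. C is the intersection of line TP and line GK ⇒ C = (11/18, 11/6)
through P parallel to HC: direction (-7/18, -1/6); meets CQ at R = (11/12, 11/28)
R = C + t·(Q−C) with t = 11/14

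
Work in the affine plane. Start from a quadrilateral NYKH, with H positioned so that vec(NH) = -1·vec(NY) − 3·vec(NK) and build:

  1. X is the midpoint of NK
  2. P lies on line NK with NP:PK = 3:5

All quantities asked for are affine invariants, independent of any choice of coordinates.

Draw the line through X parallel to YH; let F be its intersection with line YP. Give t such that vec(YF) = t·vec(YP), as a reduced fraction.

Set N = (0, 0), Y = (1, 0), K = (0, 1), H = (-1, -3); any affine frame gives the same invariant.
1. X is the midpoint of NK ⇒ X = (0, 1/2)
2. P lies on line NK with NP:PK = 3:5 ⇒ P = (0, 3/8)
through X parallel to YH: direction (-2, -3); meets YP at F = (-1/15, 2/5)
F = Y + t·(P−Y) with t = 16/15

t = 16/15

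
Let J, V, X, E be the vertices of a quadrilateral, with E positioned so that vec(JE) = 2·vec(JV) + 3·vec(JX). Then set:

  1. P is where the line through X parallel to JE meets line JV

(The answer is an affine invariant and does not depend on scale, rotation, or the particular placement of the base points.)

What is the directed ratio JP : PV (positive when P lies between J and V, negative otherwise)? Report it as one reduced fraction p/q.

JP:PV = -2/5

Set J = (0, 0), V = (1, 0), X = (0, 1), E = (2, 3); any affine frame gives the same invariant.
1. P is where the line through X parallel to JE meets line JV ⇒ P = (-2/3, 0)
P = J + t·(V−J) with t = -2/3, so JP:PV = t:(1−t) = -2/3:5/3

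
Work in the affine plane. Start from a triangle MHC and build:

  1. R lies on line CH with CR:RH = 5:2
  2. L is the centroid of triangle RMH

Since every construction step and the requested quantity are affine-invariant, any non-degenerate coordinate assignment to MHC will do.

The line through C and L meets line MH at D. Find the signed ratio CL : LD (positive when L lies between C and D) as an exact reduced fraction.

CL:LD = 19/2

Work in coordinates with M = (0, 0), H = (1, 0), C = (0, 1).
1. R lies on line CH with CR:RH = 5:2 ⇒ R = (5/7, 2/7)
2. L is the centroid of triangle RMH ⇒ L = (4/7, 2/21)
line CL meets MH at D = (12/19, 0)
L = C + t·(D−C) with t = 19/21, so CL:LD = 19/21:2/21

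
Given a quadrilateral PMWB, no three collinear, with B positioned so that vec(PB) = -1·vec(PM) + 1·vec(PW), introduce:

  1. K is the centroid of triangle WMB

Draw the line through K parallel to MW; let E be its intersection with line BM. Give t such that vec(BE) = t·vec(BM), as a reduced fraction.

t = 2/3

Work in coordinates with P = (0, 0), M = (1, 0), W = (0, 1), B = (-1, 1).
1. K is the centroid of triangle WMB ⇒ K = (0, 2/3)
through K parallel to MW: direction (-1, 1); meets BM at E = (1/3, 1/3)
E = B + t·(M−B) with t = 2/3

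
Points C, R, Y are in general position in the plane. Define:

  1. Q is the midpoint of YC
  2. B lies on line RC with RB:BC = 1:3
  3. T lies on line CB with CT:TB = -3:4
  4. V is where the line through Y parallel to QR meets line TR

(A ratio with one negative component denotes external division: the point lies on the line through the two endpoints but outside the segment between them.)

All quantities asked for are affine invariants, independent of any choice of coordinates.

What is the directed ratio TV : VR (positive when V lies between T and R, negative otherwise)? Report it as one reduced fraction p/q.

Set C = (0, 0), R = (1, 0), Y = (0, 1); any affine frame gives the same invariant.
1. Q is the midpoint of YC ⇒ Q = (0, 1/2)
2. B lies on line RC with RB:BC = 1:3 ⇒ B = (3/4, 0)
3. T lies on line CB with CT:TB = -3:4 ⇒ T = (-9/4, 0)
4. V is where the line through Y parallel to QR meets line TR ⇒ V = (2, 0)
V = T + t·(R−T) with t = 17/13, so TV:VR = t:(1−t) = 17/13:-4/13

TV:VR = -17/4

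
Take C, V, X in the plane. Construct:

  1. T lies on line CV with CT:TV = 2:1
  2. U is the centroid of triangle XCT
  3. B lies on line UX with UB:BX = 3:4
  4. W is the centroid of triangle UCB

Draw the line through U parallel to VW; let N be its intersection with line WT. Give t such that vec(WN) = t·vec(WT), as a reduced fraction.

Choose coordinates C = (0, 0), V = (1, 0), X = (0, 1).
1. T lies on line CV with CT:TV = 2:1 ⇒ T = (2/3, 0)
2. U is the centroid of triangle XCT ⇒ U = (2/9, 1/3)
3. B lies on line UX with UB:BX = 3:4 ⇒ B = (8/63, 13/21)
4. W is the centroid of triangle UCB ⇒ W = (22/189, 20/63)
through U parallel to VW: direction (-167/189, 20/63); meets WT at N = (-124/945, 29/63)
N = W + t·(T−W) with t = -9/20

t = -9/20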